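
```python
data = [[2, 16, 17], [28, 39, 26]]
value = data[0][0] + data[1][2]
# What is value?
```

Answer: 28

Derivation:
Trace (tracking value):
data = [[2, 16, 17], [28, 39, 26]]  # -> data = [[2, 16, 17], [28, 39, 26]]
value = data[0][0] + data[1][2]  # -> value = 28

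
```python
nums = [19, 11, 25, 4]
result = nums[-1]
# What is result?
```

Trace (tracking result):
nums = [19, 11, 25, 4]  # -> nums = [19, 11, 25, 4]
result = nums[-1]  # -> result = 4

Answer: 4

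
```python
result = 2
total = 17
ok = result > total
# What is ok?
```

Answer: False

Derivation:
Trace (tracking ok):
result = 2  # -> result = 2
total = 17  # -> total = 17
ok = result > total  # -> ok = False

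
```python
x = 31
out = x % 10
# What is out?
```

Trace (tracking out):
x = 31  # -> x = 31
out = x % 10  # -> out = 1

Answer: 1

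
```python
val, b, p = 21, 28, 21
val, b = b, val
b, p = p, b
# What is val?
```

Answer: 28

Derivation:
Trace (tracking val):
val, b, p = (21, 28, 21)  # -> val = 21, b = 28, p = 21
val, b = (b, val)  # -> val = 28, b = 21
b, p = (p, b)  # -> b = 21, p = 21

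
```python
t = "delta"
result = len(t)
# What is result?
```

Trace (tracking result):
t = 'delta'  # -> t = 'delta'
result = len(t)  # -> result = 5

Answer: 5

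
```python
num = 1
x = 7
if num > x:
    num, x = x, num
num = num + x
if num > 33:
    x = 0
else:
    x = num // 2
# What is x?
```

Trace (tracking x):
num = 1  # -> num = 1
x = 7  # -> x = 7
if num > x:  # condition is False
num = num + x  # -> num = 8
if num > 33:  # condition is False
else:
    x = num // 2  # -> x = 4

Answer: 4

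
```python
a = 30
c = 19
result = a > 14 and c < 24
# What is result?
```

Trace (tracking result):
a = 30  # -> a = 30
c = 19  # -> c = 19
result = a > 14 and c < 24  # -> result = True

Answer: True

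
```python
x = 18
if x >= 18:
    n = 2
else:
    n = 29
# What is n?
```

Trace (tracking n):
x = 18  # -> x = 18
if x >= 18:  # condition is True
    n = 2  # -> n = 2

Answer: 2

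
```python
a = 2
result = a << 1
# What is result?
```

Trace (tracking result):
a = 2  # -> a = 2
result = a << 1  # -> result = 4

Answer: 4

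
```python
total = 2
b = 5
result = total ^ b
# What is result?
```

Trace (tracking result):
total = 2  # -> total = 2
b = 5  # -> b = 5
result = total ^ b  # -> result = 7

Answer: 7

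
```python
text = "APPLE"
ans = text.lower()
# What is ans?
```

Trace (tracking ans):
text = 'APPLE'  # -> text = 'APPLE'
ans = text.lower()  # -> ans = 'apple'

Answer: 'apple'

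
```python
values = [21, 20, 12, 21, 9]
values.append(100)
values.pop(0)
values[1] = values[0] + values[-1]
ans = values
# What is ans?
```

Trace (tracking ans):
values = [21, 20, 12, 21, 9]  # -> values = [21, 20, 12, 21, 9]
values.append(100)  # -> values = [21, 20, 12, 21, 9, 100]
values.pop(0)  # -> values = [20, 12, 21, 9, 100]
values[1] = values[0] + values[-1]  # -> values = [20, 120, 21, 9, 100]
ans = values  # -> ans = [20, 120, 21, 9, 100]

Answer: [20, 120, 21, 9, 100]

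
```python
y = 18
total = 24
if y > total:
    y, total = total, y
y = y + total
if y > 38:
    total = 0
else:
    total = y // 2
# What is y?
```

Answer: 42

Derivation:
Trace (tracking y):
y = 18  # -> y = 18
total = 24  # -> total = 24
if y > total:  # condition is False
y = y + total  # -> y = 42
if y > 38:  # condition is True
    total = 0  # -> total = 0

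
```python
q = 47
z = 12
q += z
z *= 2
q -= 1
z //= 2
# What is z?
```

Trace (tracking z):
q = 47  # -> q = 47
z = 12  # -> z = 12
q += z  # -> q = 59
z *= 2  # -> z = 24
q -= 1  # -> q = 58
z //= 2  # -> z = 12

Answer: 12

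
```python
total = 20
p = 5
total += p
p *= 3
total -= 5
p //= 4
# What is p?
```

Trace (tracking p):
total = 20  # -> total = 20
p = 5  # -> p = 5
total += p  # -> total = 25
p *= 3  # -> p = 15
total -= 5  # -> total = 20
p //= 4  # -> p = 3

Answer: 3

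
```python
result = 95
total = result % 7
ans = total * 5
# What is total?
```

Answer: 4

Derivation:
Trace (tracking total):
result = 95  # -> result = 95
total = result % 7  # -> total = 4
ans = total * 5  # -> ans = 20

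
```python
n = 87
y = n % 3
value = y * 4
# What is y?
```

Trace (tracking y):
n = 87  # -> n = 87
y = n % 3  # -> y = 0
value = y * 4  # -> value = 0

Answer: 0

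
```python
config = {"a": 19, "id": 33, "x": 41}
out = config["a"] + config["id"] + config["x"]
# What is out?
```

Answer: 93

Derivation:
Trace (tracking out):
config = {'a': 19, 'id': 33, 'x': 41}  # -> config = {'a': 19, 'id': 33, 'x': 41}
out = config['a'] + config['id'] + config['x']  # -> out = 93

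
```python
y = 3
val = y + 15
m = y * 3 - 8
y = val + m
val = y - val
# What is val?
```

Answer: 1

Derivation:
Trace (tracking val):
y = 3  # -> y = 3
val = y + 15  # -> val = 18
m = y * 3 - 8  # -> m = 1
y = val + m  # -> y = 19
val = y - val  # -> val = 1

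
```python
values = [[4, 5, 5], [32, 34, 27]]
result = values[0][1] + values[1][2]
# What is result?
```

Trace (tracking result):
values = [[4, 5, 5], [32, 34, 27]]  # -> values = [[4, 5, 5], [32, 34, 27]]
result = values[0][1] + values[1][2]  # -> result = 32

Answer: 32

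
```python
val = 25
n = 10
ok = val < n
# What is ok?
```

Answer: False

Derivation:
Trace (tracking ok):
val = 25  # -> val = 25
n = 10  # -> n = 10
ok = val < n  # -> ok = False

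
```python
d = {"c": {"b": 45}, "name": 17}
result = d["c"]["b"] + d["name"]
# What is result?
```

Answer: 62

Derivation:
Trace (tracking result):
d = {'c': {'b': 45}, 'name': 17}  # -> d = {'c': {'b': 45}, 'name': 17}
result = d['c']['b'] + d['name']  # -> result = 62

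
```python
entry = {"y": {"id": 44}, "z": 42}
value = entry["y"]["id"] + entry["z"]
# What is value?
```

Answer: 86

Derivation:
Trace (tracking value):
entry = {'y': {'id': 44}, 'z': 42}  # -> entry = {'y': {'id': 44}, 'z': 42}
value = entry['y']['id'] + entry['z']  # -> value = 86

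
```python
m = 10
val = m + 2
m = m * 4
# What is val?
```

Answer: 12

Derivation:
Trace (tracking val):
m = 10  # -> m = 10
val = m + 2  # -> val = 12
m = m * 4  # -> m = 40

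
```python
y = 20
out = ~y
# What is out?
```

Trace (tracking out):
y = 20  # -> y = 20
out = ~y  # -> out = -21

Answer: -21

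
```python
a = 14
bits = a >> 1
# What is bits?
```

Trace (tracking bits):
a = 14  # -> a = 14
bits = a >> 1  # -> bits = 7

Answer: 7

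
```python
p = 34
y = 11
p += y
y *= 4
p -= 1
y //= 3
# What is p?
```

Trace (tracking p):
p = 34  # -> p = 34
y = 11  # -> y = 11
p += y  # -> p = 45
y *= 4  # -> y = 44
p -= 1  # -> p = 44
y //= 3  # -> y = 14

Answer: 44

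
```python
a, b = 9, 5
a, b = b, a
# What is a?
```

Trace (tracking a):
a, b = (9, 5)  # -> a = 9, b = 5
a, b = (b, a)  # -> a = 5, b = 9

Answer: 5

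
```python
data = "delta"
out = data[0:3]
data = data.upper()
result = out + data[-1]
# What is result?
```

Answer: 'delA'

Derivation:
Trace (tracking result):
data = 'delta'  # -> data = 'delta'
out = data[0:3]  # -> out = 'del'
data = data.upper()  # -> data = 'DELTA'
result = out + data[-1]  # -> result = 'delA'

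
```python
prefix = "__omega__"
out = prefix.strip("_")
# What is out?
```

Answer: 'omega'

Derivation:
Trace (tracking out):
prefix = '__omega__'  # -> prefix = '__omega__'
out = prefix.strip('_')  # -> out = 'omega'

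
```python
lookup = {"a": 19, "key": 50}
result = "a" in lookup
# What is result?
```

Trace (tracking result):
lookup = {'a': 19, 'key': 50}  # -> lookup = {'a': 19, 'key': 50}
result = 'a' in lookup  # -> result = True

Answer: True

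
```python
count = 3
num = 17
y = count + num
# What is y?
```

Answer: 20

Derivation:
Trace (tracking y):
count = 3  # -> count = 3
num = 17  # -> num = 17
y = count + num  # -> y = 20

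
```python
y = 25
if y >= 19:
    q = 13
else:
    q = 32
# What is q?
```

Trace (tracking q):
y = 25  # -> y = 25
if y >= 19:  # condition is True
    q = 13  # -> q = 13

Answer: 13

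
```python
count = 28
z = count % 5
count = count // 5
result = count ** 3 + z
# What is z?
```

Answer: 3

Derivation:
Trace (tracking z):
count = 28  # -> count = 28
z = count % 5  # -> z = 3
count = count // 5  # -> count = 5
result = count ** 3 + z  # -> result = 128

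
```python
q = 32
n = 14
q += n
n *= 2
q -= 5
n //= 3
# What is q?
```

Trace (tracking q):
q = 32  # -> q = 32
n = 14  # -> n = 14
q += n  # -> q = 46
n *= 2  # -> n = 28
q -= 5  # -> q = 41
n //= 3  # -> n = 9

Answer: 41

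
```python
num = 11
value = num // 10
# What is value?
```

Trace (tracking value):
num = 11  # -> num = 11
value = num // 10  # -> value = 1

Answer: 1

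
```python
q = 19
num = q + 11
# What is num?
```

Trace (tracking num):
q = 19  # -> q = 19
num = q + 11  # -> num = 30

Answer: 30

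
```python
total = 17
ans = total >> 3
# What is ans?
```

Answer: 2

Derivation:
Trace (tracking ans):
total = 17  # -> total = 17
ans = total >> 3  # -> ans = 2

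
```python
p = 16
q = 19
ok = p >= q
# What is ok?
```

Trace (tracking ok):
p = 16  # -> p = 16
q = 19  # -> q = 19
ok = p >= q  # -> ok = False

Answer: False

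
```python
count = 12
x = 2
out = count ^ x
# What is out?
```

Answer: 14

Derivation:
Trace (tracking out):
count = 12  # -> count = 12
x = 2  # -> x = 2
out = count ^ x  # -> out = 14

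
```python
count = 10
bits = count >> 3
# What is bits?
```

Trace (tracking bits):
count = 10  # -> count = 10
bits = count >> 3  # -> bits = 1

Answer: 1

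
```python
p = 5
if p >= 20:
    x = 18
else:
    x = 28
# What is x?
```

Answer: 28

Derivation:
Trace (tracking x):
p = 5  # -> p = 5
if p >= 20:  # condition is False
else:
    x = 28  # -> x = 28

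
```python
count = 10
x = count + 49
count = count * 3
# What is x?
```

Answer: 59

Derivation:
Trace (tracking x):
count = 10  # -> count = 10
x = count + 49  # -> x = 59
count = count * 3  # -> count = 30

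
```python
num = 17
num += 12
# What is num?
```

Answer: 29

Derivation:
Trace (tracking num):
num = 17  # -> num = 17
num += 12  # -> num = 29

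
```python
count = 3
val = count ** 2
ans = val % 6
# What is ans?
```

Trace (tracking ans):
count = 3  # -> count = 3
val = count ** 2  # -> val = 9
ans = val % 6  # -> ans = 3

Answer: 3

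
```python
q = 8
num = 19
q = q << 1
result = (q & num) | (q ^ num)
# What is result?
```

Answer: 19

Derivation:
Trace (tracking result):
q = 8  # -> q = 8
num = 19  # -> num = 19
q = q << 1  # -> q = 16
result = q & num | q ^ num  # -> result = 19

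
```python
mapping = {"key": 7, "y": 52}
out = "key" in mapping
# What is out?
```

Answer: True

Derivation:
Trace (tracking out):
mapping = {'key': 7, 'y': 52}  # -> mapping = {'key': 7, 'y': 52}
out = 'key' in mapping  # -> out = True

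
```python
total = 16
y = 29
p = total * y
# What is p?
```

Answer: 464

Derivation:
Trace (tracking p):
total = 16  # -> total = 16
y = 29  # -> y = 29
p = total * y  # -> p = 464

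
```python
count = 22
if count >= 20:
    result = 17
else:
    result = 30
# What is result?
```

Answer: 17

Derivation:
Trace (tracking result):
count = 22  # -> count = 22
if count >= 20:  # condition is True
    result = 17  # -> result = 17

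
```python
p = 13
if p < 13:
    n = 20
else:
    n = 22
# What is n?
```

Trace (tracking n):
p = 13  # -> p = 13
if p < 13:  # condition is False
else:
    n = 22  # -> n = 22

Answer: 22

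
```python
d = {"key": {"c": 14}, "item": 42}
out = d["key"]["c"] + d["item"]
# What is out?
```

Trace (tracking out):
d = {'key': {'c': 14}, 'item': 42}  # -> d = {'key': {'c': 14}, 'item': 42}
out = d['key']['c'] + d['item']  # -> out = 56

Answer: 56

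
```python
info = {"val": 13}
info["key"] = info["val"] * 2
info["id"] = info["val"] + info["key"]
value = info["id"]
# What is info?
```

Trace (tracking info):
info = {'val': 13}  # -> info = {'val': 13}
info['key'] = info['val'] * 2  # -> info = {'val': 13, 'key': 26}
info['id'] = info['val'] + info['key']  # -> info = {'val': 13, 'key': 26, 'id': 39}
value = info['id']  # -> value = 39

Answer: {'val': 13, 'key': 26, 'id': 39}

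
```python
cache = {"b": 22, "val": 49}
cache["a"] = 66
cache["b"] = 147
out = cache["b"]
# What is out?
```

Answer: 147

Derivation:
Trace (tracking out):
cache = {'b': 22, 'val': 49}  # -> cache = {'b': 22, 'val': 49}
cache['a'] = 66  # -> cache = {'b': 22, 'val': 49, 'a': 66}
cache['b'] = 147  # -> cache = {'b': 147, 'val': 49, 'a': 66}
out = cache['b']  # -> out = 147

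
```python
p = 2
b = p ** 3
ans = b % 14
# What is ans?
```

Answer: 8

Derivation:
Trace (tracking ans):
p = 2  # -> p = 2
b = p ** 3  # -> b = 8
ans = b % 14  # -> ans = 8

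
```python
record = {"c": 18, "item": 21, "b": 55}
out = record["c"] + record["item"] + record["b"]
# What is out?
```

Answer: 94

Derivation:
Trace (tracking out):
record = {'c': 18, 'item': 21, 'b': 55}  # -> record = {'c': 18, 'item': 21, 'b': 55}
out = record['c'] + record['item'] + record['b']  # -> out = 94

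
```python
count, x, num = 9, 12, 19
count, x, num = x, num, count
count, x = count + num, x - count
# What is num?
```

Trace (tracking num):
count, x, num = (9, 12, 19)  # -> count = 9, x = 12, num = 19
count, x, num = (x, num, count)  # -> count = 12, x = 19, num = 9
count, x = (count + num, x - count)  # -> count = 21, x = 7

Answer: 9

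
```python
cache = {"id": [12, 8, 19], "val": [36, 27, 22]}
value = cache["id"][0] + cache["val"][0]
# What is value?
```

Trace (tracking value):
cache = {'id': [12, 8, 19], 'val': [36, 27, 22]}  # -> cache = {'id': [12, 8, 19], 'val': [36, 27, 22]}
value = cache['id'][0] + cache['val'][0]  # -> value = 48

Answer: 48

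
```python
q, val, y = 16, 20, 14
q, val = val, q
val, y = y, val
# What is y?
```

Trace (tracking y):
q, val, y = (16, 20, 14)  # -> q = 16, val = 20, y = 14
q, val = (val, q)  # -> q = 20, val = 16
val, y = (y, val)  # -> val = 14, y = 16

Answer: 16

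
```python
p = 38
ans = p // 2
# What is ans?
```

Answer: 19

Derivation:
Trace (tracking ans):
p = 38  # -> p = 38
ans = p // 2  # -> ans = 19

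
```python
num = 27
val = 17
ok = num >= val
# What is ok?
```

Answer: True

Derivation:
Trace (tracking ok):
num = 27  # -> num = 27
val = 17  # -> val = 17
ok = num >= val  # -> ok = True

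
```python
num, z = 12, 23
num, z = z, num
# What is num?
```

Answer: 23

Derivation:
Trace (tracking num):
num, z = (12, 23)  # -> num = 12, z = 23
num, z = (z, num)  # -> num = 23, z = 12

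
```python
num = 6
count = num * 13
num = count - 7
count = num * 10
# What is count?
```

Trace (tracking count):
num = 6  # -> num = 6
count = num * 13  # -> count = 78
num = count - 7  # -> num = 71
count = num * 10  # -> count = 710

Answer: 710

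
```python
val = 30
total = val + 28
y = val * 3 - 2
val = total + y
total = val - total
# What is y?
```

Trace (tracking y):
val = 30  # -> val = 30
total = val + 28  # -> total = 58
y = val * 3 - 2  # -> y = 88
val = total + y  # -> val = 146
total = val - total  # -> total = 88

Answer: 88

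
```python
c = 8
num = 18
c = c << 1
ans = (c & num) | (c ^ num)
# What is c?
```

Answer: 16

Derivation:
Trace (tracking c):
c = 8  # -> c = 8
num = 18  # -> num = 18
c = c << 1  # -> c = 16
ans = c & num | c ^ num  # -> ans = 18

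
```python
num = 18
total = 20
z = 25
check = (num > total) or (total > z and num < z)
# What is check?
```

Trace (tracking check):
num = 18  # -> num = 18
total = 20  # -> total = 20
z = 25  # -> z = 25
check = num > total or (total > z and num < z)  # -> check = False

Answer: False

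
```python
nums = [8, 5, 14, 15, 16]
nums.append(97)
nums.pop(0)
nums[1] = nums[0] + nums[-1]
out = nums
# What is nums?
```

Answer: [5, 102, 15, 16, 97]

Derivation:
Trace (tracking nums):
nums = [8, 5, 14, 15, 16]  # -> nums = [8, 5, 14, 15, 16]
nums.append(97)  # -> nums = [8, 5, 14, 15, 16, 97]
nums.pop(0)  # -> nums = [5, 14, 15, 16, 97]
nums[1] = nums[0] + nums[-1]  # -> nums = [5, 102, 15, 16, 97]
out = nums  # -> out = [5, 102, 15, 16, 97]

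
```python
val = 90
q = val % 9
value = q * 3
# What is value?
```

Answer: 0

Derivation:
Trace (tracking value):
val = 90  # -> val = 90
q = val % 9  # -> q = 0
value = q * 3  # -> value = 0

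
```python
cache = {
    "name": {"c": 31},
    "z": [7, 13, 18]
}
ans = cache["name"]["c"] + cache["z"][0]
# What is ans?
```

Answer: 38

Derivation:
Trace (tracking ans):
cache = {'name': {'c': 31}, 'z': [7, 13, 18]}  # -> cache = {'name': {'c': 31}, 'z': [7, 13, 18]}
ans = cache['name']['c'] + cache['z'][0]  # -> ans = 38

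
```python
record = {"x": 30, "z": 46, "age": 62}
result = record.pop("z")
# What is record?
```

Answer: {'x': 30, 'age': 62}

Derivation:
Trace (tracking record):
record = {'x': 30, 'z': 46, 'age': 62}  # -> record = {'x': 30, 'z': 46, 'age': 62}
result = record.pop('z')  # -> result = 46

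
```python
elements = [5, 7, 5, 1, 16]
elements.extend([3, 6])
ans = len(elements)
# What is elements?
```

Trace (tracking elements):
elements = [5, 7, 5, 1, 16]  # -> elements = [5, 7, 5, 1, 16]
elements.extend([3, 6])  # -> elements = [5, 7, 5, 1, 16, 3, 6]
ans = len(elements)  # -> ans = 7

Answer: [5, 7, 5, 1, 16, 3, 6]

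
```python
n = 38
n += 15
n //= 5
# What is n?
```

Trace (tracking n):
n = 38  # -> n = 38
n += 15  # -> n = 53
n //= 5  # -> n = 10

Answer: 10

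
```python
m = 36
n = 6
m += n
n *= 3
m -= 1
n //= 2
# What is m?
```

Answer: 41

Derivation:
Trace (tracking m):
m = 36  # -> m = 36
n = 6  # -> n = 6
m += n  # -> m = 42
n *= 3  # -> n = 18
m -= 1  # -> m = 41
n //= 2  # -> n = 9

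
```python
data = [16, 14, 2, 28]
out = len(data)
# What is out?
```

Answer: 4

Derivation:
Trace (tracking out):
data = [16, 14, 2, 28]  # -> data = [16, 14, 2, 28]
out = len(data)  # -> out = 4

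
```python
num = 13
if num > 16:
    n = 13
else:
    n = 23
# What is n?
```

Answer: 23

Derivation:
Trace (tracking n):
num = 13  # -> num = 13
if num > 16:  # condition is False
else:
    n = 23  # -> n = 23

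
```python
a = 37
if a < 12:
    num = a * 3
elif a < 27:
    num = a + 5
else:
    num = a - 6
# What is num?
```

Answer: 31

Derivation:
Trace (tracking num):
a = 37  # -> a = 37
if a < 12:  # condition is False
elif a < 27:  # condition is False
else:
    num = a - 6  # -> num = 31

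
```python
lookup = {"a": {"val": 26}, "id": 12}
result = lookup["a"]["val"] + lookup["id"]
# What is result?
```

Trace (tracking result):
lookup = {'a': {'val': 26}, 'id': 12}  # -> lookup = {'a': {'val': 26}, 'id': 12}
result = lookup['a']['val'] + lookup['id']  # -> result = 38

Answer: 38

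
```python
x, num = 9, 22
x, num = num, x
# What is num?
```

Answer: 9

Derivation:
Trace (tracking num):
x, num = (9, 22)  # -> x = 9, num = 22
x, num = (num, x)  # -> x = 22, num = 9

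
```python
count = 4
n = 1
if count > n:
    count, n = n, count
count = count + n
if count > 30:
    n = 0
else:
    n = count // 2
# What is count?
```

Trace (tracking count):
count = 4  # -> count = 4
n = 1  # -> n = 1
if count > n:  # condition is True
    count, n = (n, count)  # -> count = 1, n = 4
count = count + n  # -> count = 5
if count > 30:  # condition is False
else:
    n = count // 2  # -> n = 2

Answer: 5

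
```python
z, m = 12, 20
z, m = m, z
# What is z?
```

Answer: 20

Derivation:
Trace (tracking z):
z, m = (12, 20)  # -> z = 12, m = 20
z, m = (m, z)  # -> z = 20, m = 12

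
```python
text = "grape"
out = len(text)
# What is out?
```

Answer: 5

Derivation:
Trace (tracking out):
text = 'grape'  # -> text = 'grape'
out = len(text)  # -> out = 5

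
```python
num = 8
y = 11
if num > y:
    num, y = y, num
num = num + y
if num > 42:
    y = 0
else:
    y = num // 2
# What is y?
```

Trace (tracking y):
num = 8  # -> num = 8
y = 11  # -> y = 11
if num > y:  # condition is False
num = num + y  # -> num = 19
if num > 42:  # condition is False
else:
    y = num // 2  # -> y = 9

Answer: 9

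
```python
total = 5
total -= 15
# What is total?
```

Trace (tracking total):
total = 5  # -> total = 5
total -= 15  # -> total = -10

Answer: -10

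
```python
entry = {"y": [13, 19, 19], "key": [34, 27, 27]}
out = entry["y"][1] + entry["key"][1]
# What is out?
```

Answer: 46

Derivation:
Trace (tracking out):
entry = {'y': [13, 19, 19], 'key': [34, 27, 27]}  # -> entry = {'y': [13, 19, 19], 'key': [34, 27, 27]}
out = entry['y'][1] + entry['key'][1]  # -> out = 46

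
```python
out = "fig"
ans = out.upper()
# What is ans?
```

Trace (tracking ans):
out = 'fig'  # -> out = 'fig'
ans = out.upper()  # -> ans = 'FIG'

Answer: 'FIG'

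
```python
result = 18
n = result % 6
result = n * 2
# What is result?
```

Trace (tracking result):
result = 18  # -> result = 18
n = result % 6  # -> n = 0
result = n * 2  # -> result = 0

Answer: 0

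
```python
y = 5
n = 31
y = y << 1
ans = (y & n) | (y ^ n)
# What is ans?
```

Trace (tracking ans):
y = 5  # -> y = 5
n = 31  # -> n = 31
y = y << 1  # -> y = 10
ans = y & n | y ^ n  # -> ans = 31

Answer: 31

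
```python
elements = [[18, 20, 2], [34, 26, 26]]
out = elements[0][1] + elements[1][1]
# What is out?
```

Trace (tracking out):
elements = [[18, 20, 2], [34, 26, 26]]  # -> elements = [[18, 20, 2], [34, 26, 26]]
out = elements[0][1] + elements[1][1]  # -> out = 46

Answer: 46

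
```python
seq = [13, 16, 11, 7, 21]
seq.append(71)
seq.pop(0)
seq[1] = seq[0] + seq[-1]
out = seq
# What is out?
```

Trace (tracking out):
seq = [13, 16, 11, 7, 21]  # -> seq = [13, 16, 11, 7, 21]
seq.append(71)  # -> seq = [13, 16, 11, 7, 21, 71]
seq.pop(0)  # -> seq = [16, 11, 7, 21, 71]
seq[1] = seq[0] + seq[-1]  # -> seq = [16, 87, 7, 21, 71]
out = seq  # -> out = [16, 87, 7, 21, 71]

Answer: [16, 87, 7, 21, 71]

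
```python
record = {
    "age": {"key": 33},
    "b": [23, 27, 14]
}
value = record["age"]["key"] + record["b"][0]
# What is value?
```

Trace (tracking value):
record = {'age': {'key': 33}, 'b': [23, 27, 14]}  # -> record = {'age': {'key': 33}, 'b': [23, 27, 14]}
value = record['age']['key'] + record['b'][0]  # -> value = 56

Answer: 56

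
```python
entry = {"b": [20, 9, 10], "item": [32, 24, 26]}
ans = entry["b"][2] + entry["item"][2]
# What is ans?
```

Trace (tracking ans):
entry = {'b': [20, 9, 10], 'item': [32, 24, 26]}  # -> entry = {'b': [20, 9, 10], 'item': [32, 24, 26]}
ans = entry['b'][2] + entry['item'][2]  # -> ans = 36

Answer: 36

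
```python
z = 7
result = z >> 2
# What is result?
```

Answer: 1

Derivation:
Trace (tracking result):
z = 7  # -> z = 7
result = z >> 2  # -> result = 1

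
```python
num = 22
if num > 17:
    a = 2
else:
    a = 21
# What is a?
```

Trace (tracking a):
num = 22  # -> num = 22
if num > 17:  # condition is True
    a = 2  # -> a = 2

Answer: 2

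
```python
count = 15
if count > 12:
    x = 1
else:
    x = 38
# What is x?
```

Answer: 1

Derivation:
Trace (tracking x):
count = 15  # -> count = 15
if count > 12:  # condition is True
    x = 1  # -> x = 1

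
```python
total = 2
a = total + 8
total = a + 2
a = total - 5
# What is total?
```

Trace (tracking total):
total = 2  # -> total = 2
a = total + 8  # -> a = 10
total = a + 2  # -> total = 12
a = total - 5  # -> a = 7

Answer: 12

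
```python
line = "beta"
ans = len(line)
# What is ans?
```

Trace (tracking ans):
line = 'beta'  # -> line = 'beta'
ans = len(line)  # -> ans = 4

Answer: 4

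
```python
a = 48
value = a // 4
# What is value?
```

Trace (tracking value):
a = 48  # -> a = 48
value = a // 4  # -> value = 12

Answer: 12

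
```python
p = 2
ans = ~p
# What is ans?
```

Answer: -3

Derivation:
Trace (tracking ans):
p = 2  # -> p = 2
ans = ~p  # -> ans = -3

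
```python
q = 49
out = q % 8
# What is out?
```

Answer: 1

Derivation:
Trace (tracking out):
q = 49  # -> q = 49
out = q % 8  # -> out = 1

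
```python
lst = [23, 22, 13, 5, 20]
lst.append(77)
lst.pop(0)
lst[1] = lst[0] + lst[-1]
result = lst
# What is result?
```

Answer: [22, 99, 5, 20, 77]

Derivation:
Trace (tracking result):
lst = [23, 22, 13, 5, 20]  # -> lst = [23, 22, 13, 5, 20]
lst.append(77)  # -> lst = [23, 22, 13, 5, 20, 77]
lst.pop(0)  # -> lst = [22, 13, 5, 20, 77]
lst[1] = lst[0] + lst[-1]  # -> lst = [22, 99, 5, 20, 77]
result = lst  # -> result = [22, 99, 5, 20, 77]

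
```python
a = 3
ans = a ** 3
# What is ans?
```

Answer: 27

Derivation:
Trace (tracking ans):
a = 3  # -> a = 3
ans = a ** 3  # -> ans = 27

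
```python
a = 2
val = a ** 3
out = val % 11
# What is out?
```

Answer: 8

Derivation:
Trace (tracking out):
a = 2  # -> a = 2
val = a ** 3  # -> val = 8
out = val % 11  # -> out = 8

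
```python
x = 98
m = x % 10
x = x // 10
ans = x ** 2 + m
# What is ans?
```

Trace (tracking ans):
x = 98  # -> x = 98
m = x % 10  # -> m = 8
x = x // 10  # -> x = 9
ans = x ** 2 + m  # -> ans = 89

Answer: 89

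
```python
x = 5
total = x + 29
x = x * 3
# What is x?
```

Trace (tracking x):
x = 5  # -> x = 5
total = x + 29  # -> total = 34
x = x * 3  # -> x = 15

Answer: 15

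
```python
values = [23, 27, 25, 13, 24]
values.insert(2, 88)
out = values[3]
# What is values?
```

Trace (tracking values):
values = [23, 27, 25, 13, 24]  # -> values = [23, 27, 25, 13, 24]
values.insert(2, 88)  # -> values = [23, 27, 88, 25, 13, 24]
out = values[3]  # -> out = 25

Answer: [23, 27, 88, 25, 13, 24]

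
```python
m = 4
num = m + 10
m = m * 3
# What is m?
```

Answer: 12

Derivation:
Trace (tracking m):
m = 4  # -> m = 4
num = m + 10  # -> num = 14
m = m * 3  # -> m = 12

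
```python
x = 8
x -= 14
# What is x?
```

Trace (tracking x):
x = 8  # -> x = 8
x -= 14  # -> x = -6

Answer: -6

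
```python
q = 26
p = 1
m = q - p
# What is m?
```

Trace (tracking m):
q = 26  # -> q = 26
p = 1  # -> p = 1
m = q - p  # -> m = 25

Answer: 25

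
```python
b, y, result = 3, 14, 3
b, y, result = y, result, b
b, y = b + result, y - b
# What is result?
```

Trace (tracking result):
b, y, result = (3, 14, 3)  # -> b = 3, y = 14, result = 3
b, y, result = (y, result, b)  # -> b = 14, y = 3, result = 3
b, y = (b + result, y - b)  # -> b = 17, y = -11

Answer: 3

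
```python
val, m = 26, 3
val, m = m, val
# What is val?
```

Answer: 3

Derivation:
Trace (tracking val):
val, m = (26, 3)  # -> val = 26, m = 3
val, m = (m, val)  # -> val = 3, m = 26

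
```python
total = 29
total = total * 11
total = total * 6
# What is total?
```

Answer: 1914

Derivation:
Trace (tracking total):
total = 29  # -> total = 29
total = total * 11  # -> total = 319
total = total * 6  # -> total = 1914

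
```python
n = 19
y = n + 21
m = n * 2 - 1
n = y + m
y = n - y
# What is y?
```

Answer: 37

Derivation:
Trace (tracking y):
n = 19  # -> n = 19
y = n + 21  # -> y = 40
m = n * 2 - 1  # -> m = 37
n = y + m  # -> n = 77
y = n - y  # -> y = 37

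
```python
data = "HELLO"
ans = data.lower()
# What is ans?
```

Answer: 'hello'

Derivation:
Trace (tracking ans):
data = 'HELLO'  # -> data = 'HELLO'
ans = data.lower()  # -> ans = 'hello'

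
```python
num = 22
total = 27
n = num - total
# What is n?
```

Answer: -5

Derivation:
Trace (tracking n):
num = 22  # -> num = 22
total = 27  # -> total = 27
n = num - total  # -> n = -5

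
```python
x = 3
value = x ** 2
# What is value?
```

Answer: 9

Derivation:
Trace (tracking value):
x = 3  # -> x = 3
value = x ** 2  # -> value = 9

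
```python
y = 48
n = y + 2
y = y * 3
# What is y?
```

Trace (tracking y):
y = 48  # -> y = 48
n = y + 2  # -> n = 50
y = y * 3  # -> y = 144

Answer: 144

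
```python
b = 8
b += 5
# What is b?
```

Trace (tracking b):
b = 8  # -> b = 8
b += 5  # -> b = 13

Answer: 13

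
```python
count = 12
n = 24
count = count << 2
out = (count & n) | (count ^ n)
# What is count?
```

Answer: 48

Derivation:
Trace (tracking count):
count = 12  # -> count = 12
n = 24  # -> n = 24
count = count << 2  # -> count = 48
out = count & n | count ^ n  # -> out = 56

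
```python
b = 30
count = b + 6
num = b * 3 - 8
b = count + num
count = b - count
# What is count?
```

Answer: 82

Derivation:
Trace (tracking count):
b = 30  # -> b = 30
count = b + 6  # -> count = 36
num = b * 3 - 8  # -> num = 82
b = count + num  # -> b = 118
count = b - count  # -> count = 82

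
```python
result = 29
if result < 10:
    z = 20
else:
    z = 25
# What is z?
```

Answer: 25

Derivation:
Trace (tracking z):
result = 29  # -> result = 29
if result < 10:  # condition is False
else:
    z = 25  # -> z = 25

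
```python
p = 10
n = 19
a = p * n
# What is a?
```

Answer: 190

Derivation:
Trace (tracking a):
p = 10  # -> p = 10
n = 19  # -> n = 19
a = p * n  # -> a = 190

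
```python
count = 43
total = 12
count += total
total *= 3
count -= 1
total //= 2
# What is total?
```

Trace (tracking total):
count = 43  # -> count = 43
total = 12  # -> total = 12
count += total  # -> count = 55
total *= 3  # -> total = 36
count -= 1  # -> count = 54
total //= 2  # -> total = 18

Answer: 18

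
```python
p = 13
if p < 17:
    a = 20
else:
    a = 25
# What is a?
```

Answer: 20

Derivation:
Trace (tracking a):
p = 13  # -> p = 13
if p < 17:  # condition is True
    a = 20  # -> a = 20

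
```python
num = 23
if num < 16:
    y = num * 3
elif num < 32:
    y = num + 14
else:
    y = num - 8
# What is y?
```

Answer: 37

Derivation:
Trace (tracking y):
num = 23  # -> num = 23
if num < 16:  # condition is False
elif num < 32:  # condition is True
    y = num + 14  # -> y = 37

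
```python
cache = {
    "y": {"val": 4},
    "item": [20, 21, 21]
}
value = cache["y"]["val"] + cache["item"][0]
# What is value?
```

Answer: 24

Derivation:
Trace (tracking value):
cache = {'y': {'val': 4}, 'item': [20, 21, 21]}  # -> cache = {'y': {'val': 4}, 'item': [20, 21, 21]}
value = cache['y']['val'] + cache['item'][0]  # -> value = 24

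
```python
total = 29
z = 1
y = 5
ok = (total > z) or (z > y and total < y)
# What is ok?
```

Trace (tracking ok):
total = 29  # -> total = 29
z = 1  # -> z = 1
y = 5  # -> y = 5
ok = total > z or (z > y and total < y)  # -> ok = True

Answer: True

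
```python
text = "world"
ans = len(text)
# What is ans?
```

Trace (tracking ans):
text = 'world'  # -> text = 'world'
ans = len(text)  # -> ans = 5

Answer: 5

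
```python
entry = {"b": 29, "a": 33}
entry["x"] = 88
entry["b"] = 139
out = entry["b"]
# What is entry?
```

Answer: {'b': 139, 'a': 33, 'x': 88}

Derivation:
Trace (tracking entry):
entry = {'b': 29, 'a': 33}  # -> entry = {'b': 29, 'a': 33}
entry['x'] = 88  # -> entry = {'b': 29, 'a': 33, 'x': 88}
entry['b'] = 139  # -> entry = {'b': 139, 'a': 33, 'x': 88}
out = entry['b']  # -> out = 139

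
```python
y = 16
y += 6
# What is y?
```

Trace (tracking y):
y = 16  # -> y = 16
y += 6  # -> y = 22

Answer: 22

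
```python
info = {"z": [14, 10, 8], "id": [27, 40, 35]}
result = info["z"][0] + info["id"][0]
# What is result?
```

Answer: 41

Derivation:
Trace (tracking result):
info = {'z': [14, 10, 8], 'id': [27, 40, 35]}  # -> info = {'z': [14, 10, 8], 'id': [27, 40, 35]}
result = info['z'][0] + info['id'][0]  # -> result = 41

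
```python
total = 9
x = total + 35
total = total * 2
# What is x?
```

Answer: 44

Derivation:
Trace (tracking x):
total = 9  # -> total = 9
x = total + 35  # -> x = 44
total = total * 2  # -> total = 18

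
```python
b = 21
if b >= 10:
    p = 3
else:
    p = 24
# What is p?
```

Answer: 3

Derivation:
Trace (tracking p):
b = 21  # -> b = 21
if b >= 10:  # condition is True
    p = 3  # -> p = 3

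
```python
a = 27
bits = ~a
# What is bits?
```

Answer: -28

Derivation:
Trace (tracking bits):
a = 27  # -> a = 27
bits = ~a  # -> bits = -28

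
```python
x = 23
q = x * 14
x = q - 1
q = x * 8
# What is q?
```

Answer: 2568

Derivation:
Trace (tracking q):
x = 23  # -> x = 23
q = x * 14  # -> q = 322
x = q - 1  # -> x = 321
q = x * 8  # -> q = 2568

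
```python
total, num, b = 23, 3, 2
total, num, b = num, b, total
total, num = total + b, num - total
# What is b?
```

Answer: 23

Derivation:
Trace (tracking b):
total, num, b = (23, 3, 2)  # -> total = 23, num = 3, b = 2
total, num, b = (num, b, total)  # -> total = 3, num = 2, b = 23
total, num = (total + b, num - total)  # -> total = 26, num = -1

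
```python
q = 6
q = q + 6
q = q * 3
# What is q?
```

Trace (tracking q):
q = 6  # -> q = 6
q = q + 6  # -> q = 12
q = q * 3  # -> q = 36

Answer: 36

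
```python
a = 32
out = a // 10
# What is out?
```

Trace (tracking out):
a = 32  # -> a = 32
out = a // 10  # -> out = 3

Answer: 3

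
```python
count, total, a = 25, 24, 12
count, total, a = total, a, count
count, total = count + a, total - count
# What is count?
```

Answer: 49

Derivation:
Trace (tracking count):
count, total, a = (25, 24, 12)  # -> count = 25, total = 24, a = 12
count, total, a = (total, a, count)  # -> count = 24, total = 12, a = 25
count, total = (count + a, total - count)  # -> count = 49, total = -12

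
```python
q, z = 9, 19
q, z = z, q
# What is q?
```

Trace (tracking q):
q, z = (9, 19)  # -> q = 9, z = 19
q, z = (z, q)  # -> q = 19, z = 9

Answer: 19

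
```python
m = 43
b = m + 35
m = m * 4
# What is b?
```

Answer: 78

Derivation:
Trace (tracking b):
m = 43  # -> m = 43
b = m + 35  # -> b = 78
m = m * 4  # -> m = 172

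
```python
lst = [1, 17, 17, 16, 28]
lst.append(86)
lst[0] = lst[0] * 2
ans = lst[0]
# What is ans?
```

Answer: 2

Derivation:
Trace (tracking ans):
lst = [1, 17, 17, 16, 28]  # -> lst = [1, 17, 17, 16, 28]
lst.append(86)  # -> lst = [1, 17, 17, 16, 28, 86]
lst[0] = lst[0] * 2  # -> lst = [2, 17, 17, 16, 28, 86]
ans = lst[0]  # -> ans = 2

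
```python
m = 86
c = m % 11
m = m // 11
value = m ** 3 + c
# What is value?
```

Answer: 352

Derivation:
Trace (tracking value):
m = 86  # -> m = 86
c = m % 11  # -> c = 9
m = m // 11  # -> m = 7
value = m ** 3 + c  # -> value = 352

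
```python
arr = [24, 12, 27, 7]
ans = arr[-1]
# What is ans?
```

Trace (tracking ans):
arr = [24, 12, 27, 7]  # -> arr = [24, 12, 27, 7]
ans = arr[-1]  # -> ans = 7

Answer: 7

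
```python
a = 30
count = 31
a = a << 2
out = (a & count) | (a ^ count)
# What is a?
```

Trace (tracking a):
a = 30  # -> a = 30
count = 31  # -> count = 31
a = a << 2  # -> a = 120
out = a & count | a ^ count  # -> out = 127

Answer: 120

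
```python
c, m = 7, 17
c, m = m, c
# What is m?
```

Answer: 7

Derivation:
Trace (tracking m):
c, m = (7, 17)  # -> c = 7, m = 17
c, m = (m, c)  # -> c = 17, m = 7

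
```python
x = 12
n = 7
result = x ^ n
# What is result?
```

Answer: 11

Derivation:
Trace (tracking result):
x = 12  # -> x = 12
n = 7  # -> n = 7
result = x ^ n  # -> result = 11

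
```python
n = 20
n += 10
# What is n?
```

Answer: 30

Derivation:
Trace (tracking n):
n = 20  # -> n = 20
n += 10  # -> n = 30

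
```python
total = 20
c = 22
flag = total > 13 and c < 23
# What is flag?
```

Trace (tracking flag):
total = 20  # -> total = 20
c = 22  # -> c = 22
flag = total > 13 and c < 23  # -> flag = True

Answer: True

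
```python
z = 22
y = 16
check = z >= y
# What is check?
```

Answer: True

Derivation:
Trace (tracking check):
z = 22  # -> z = 22
y = 16  # -> y = 16
check = z >= y  # -> check = True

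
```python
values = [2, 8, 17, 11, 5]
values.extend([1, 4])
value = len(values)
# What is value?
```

Trace (tracking value):
values = [2, 8, 17, 11, 5]  # -> values = [2, 8, 17, 11, 5]
values.extend([1, 4])  # -> values = [2, 8, 17, 11, 5, 1, 4]
value = len(values)  # -> value = 7

Answer: 7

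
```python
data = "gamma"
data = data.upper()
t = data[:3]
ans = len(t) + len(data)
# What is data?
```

Answer: 'GAMMA'

Derivation:
Trace (tracking data):
data = 'gamma'  # -> data = 'gamma'
data = data.upper()  # -> data = 'GAMMA'
t = data[:3]  # -> t = 'GAM'
ans = len(t) + len(data)  # -> ans = 8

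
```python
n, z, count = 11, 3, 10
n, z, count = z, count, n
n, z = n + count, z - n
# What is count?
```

Trace (tracking count):
n, z, count = (11, 3, 10)  # -> n = 11, z = 3, count = 10
n, z, count = (z, count, n)  # -> n = 3, z = 10, count = 11
n, z = (n + count, z - n)  # -> n = 14, z = 7

Answer: 11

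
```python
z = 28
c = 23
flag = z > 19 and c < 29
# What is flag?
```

Trace (tracking flag):
z = 28  # -> z = 28
c = 23  # -> c = 23
flag = z > 19 and c < 29  # -> flag = True

Answer: True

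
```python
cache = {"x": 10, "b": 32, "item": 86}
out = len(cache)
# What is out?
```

Answer: 3

Derivation:
Trace (tracking out):
cache = {'x': 10, 'b': 32, 'item': 86}  # -> cache = {'x': 10, 'b': 32, 'item': 86}
out = len(cache)  # -> out = 3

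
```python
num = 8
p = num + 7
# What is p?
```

Answer: 15

Derivation:
Trace (tracking p):
num = 8  # -> num = 8
p = num + 7  # -> p = 15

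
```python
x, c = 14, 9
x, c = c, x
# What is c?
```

Trace (tracking c):
x, c = (14, 9)  # -> x = 14, c = 9
x, c = (c, x)  # -> x = 9, c = 14

Answer: 14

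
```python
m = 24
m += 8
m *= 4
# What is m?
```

Answer: 128

Derivation:
Trace (tracking m):
m = 24  # -> m = 24
m += 8  # -> m = 32
m *= 4  # -> m = 128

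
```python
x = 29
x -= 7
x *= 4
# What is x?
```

Trace (tracking x):
x = 29  # -> x = 29
x -= 7  # -> x = 22
x *= 4  # -> x = 88

Answer: 88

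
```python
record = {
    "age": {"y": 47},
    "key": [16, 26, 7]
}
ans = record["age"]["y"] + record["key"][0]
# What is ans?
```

Trace (tracking ans):
record = {'age': {'y': 47}, 'key': [16, 26, 7]}  # -> record = {'age': {'y': 47}, 'key': [16, 26, 7]}
ans = record['age']['y'] + record['key'][0]  # -> ans = 63

Answer: 63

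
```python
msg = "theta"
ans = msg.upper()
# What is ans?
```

Answer: 'THETA'

Derivation:
Trace (tracking ans):
msg = 'theta'  # -> msg = 'theta'
ans = msg.upper()  # -> ans = 'THETA'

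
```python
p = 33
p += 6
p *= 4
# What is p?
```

Answer: 156

Derivation:
Trace (tracking p):
p = 33  # -> p = 33
p += 6  # -> p = 39
p *= 4  # -> p = 156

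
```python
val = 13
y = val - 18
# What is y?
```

Trace (tracking y):
val = 13  # -> val = 13
y = val - 18  # -> y = -5

Answer: -5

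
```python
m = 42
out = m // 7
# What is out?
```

Trace (tracking out):
m = 42  # -> m = 42
out = m // 7  # -> out = 6

Answer: 6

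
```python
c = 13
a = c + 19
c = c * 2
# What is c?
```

Answer: 26

Derivation:
Trace (tracking c):
c = 13  # -> c = 13
a = c + 19  # -> a = 32
c = c * 2  # -> c = 26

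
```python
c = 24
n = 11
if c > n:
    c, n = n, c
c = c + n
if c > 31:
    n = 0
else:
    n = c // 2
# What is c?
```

Answer: 35

Derivation:
Trace (tracking c):
c = 24  # -> c = 24
n = 11  # -> n = 11
if c > n:  # condition is True
    c, n = (n, c)  # -> c = 11, n = 24
c = c + n  # -> c = 35
if c > 31:  # condition is True
    n = 0  # -> n = 0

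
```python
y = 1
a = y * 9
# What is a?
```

Trace (tracking a):
y = 1  # -> y = 1
a = y * 9  # -> a = 9

Answer: 9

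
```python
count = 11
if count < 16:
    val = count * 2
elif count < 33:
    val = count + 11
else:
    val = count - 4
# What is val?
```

Answer: 22

Derivation:
Trace (tracking val):
count = 11  # -> count = 11
if count < 16:  # condition is True
    val = count * 2  # -> val = 22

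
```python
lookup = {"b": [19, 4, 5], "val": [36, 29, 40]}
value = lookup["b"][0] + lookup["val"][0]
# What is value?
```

Trace (tracking value):
lookup = {'b': [19, 4, 5], 'val': [36, 29, 40]}  # -> lookup = {'b': [19, 4, 5], 'val': [36, 29, 40]}
value = lookup['b'][0] + lookup['val'][0]  # -> value = 55

Answer: 55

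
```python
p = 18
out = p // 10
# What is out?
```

Answer: 1

Derivation:
Trace (tracking out):
p = 18  # -> p = 18
out = p // 10  # -> out = 1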